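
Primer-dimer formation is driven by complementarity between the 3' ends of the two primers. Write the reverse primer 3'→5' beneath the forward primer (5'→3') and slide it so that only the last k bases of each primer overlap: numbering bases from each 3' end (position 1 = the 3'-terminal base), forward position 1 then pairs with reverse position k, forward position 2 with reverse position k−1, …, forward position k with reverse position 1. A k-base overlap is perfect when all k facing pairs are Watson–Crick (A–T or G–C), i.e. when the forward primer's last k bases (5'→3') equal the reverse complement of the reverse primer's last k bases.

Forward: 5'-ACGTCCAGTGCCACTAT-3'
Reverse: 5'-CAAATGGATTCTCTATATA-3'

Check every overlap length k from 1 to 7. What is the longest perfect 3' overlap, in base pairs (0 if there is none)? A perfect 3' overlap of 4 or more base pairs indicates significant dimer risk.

Longest perfect overlap: 3 complementary base pairs; below the dimer-risk threshold (threshold 4).

Last 7 bases (5'→3') — forward …CCACTAT, reverse …CTATATA.
Reverse complement of the reverse primer's last 7 bases: TATATAG; its first k bases are the reverse complement of the reverse primer's last k bases, so a perfect k-base overlap needs the forward primer's last k bases to equal them.
Comparing (forward last k vs required): k=1: T vs T ✓; k=2: AT vs TA ✗; k=3: TAT vs TAT ✓; k=4: CTAT vs TATA ✗; k=5: ACTAT vs TATAT ✗; k=6: CACTAT vs TATATA ✗; k=7: CCACTAT vs TATATAG ✗.
Perfect overlaps at k = 1, 3; the largest is 3.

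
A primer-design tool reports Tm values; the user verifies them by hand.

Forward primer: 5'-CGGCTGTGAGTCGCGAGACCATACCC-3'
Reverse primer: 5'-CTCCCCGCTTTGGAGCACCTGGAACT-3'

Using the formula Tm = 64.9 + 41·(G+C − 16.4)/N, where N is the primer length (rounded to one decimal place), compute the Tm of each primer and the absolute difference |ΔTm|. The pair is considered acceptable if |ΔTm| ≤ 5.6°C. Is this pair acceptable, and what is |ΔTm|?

Forward: G+C = 17, N = 26 → Tm = 64.9 + 41·(17 − 16.4)/26 = 65.8°C.
Reverse: G+C = 16, N = 26 → Tm = 64.9 + 41·(16 − 16.4)/26 = 64.3°C.
|ΔTm| = |65.8 − 64.3| = 1.5°C, ≤ 5.6°C.

|ΔTm| = 1.5°C; the pair is acceptable.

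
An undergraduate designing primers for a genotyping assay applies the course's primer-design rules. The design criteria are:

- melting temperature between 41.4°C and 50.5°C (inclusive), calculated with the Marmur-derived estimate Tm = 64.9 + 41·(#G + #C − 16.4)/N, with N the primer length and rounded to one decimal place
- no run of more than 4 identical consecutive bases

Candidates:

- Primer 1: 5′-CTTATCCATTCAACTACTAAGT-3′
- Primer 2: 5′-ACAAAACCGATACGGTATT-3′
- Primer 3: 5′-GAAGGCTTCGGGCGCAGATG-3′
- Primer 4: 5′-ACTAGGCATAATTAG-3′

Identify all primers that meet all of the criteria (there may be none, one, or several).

Primer 1 and Primer 2.

Primer 1 (22 nt, A=7 T=8 G=1 C=6): Tm = 64.9 + 41·(7 − 16.4)/22 = 47.4°C ✓; longest run = 2 ✓ — passes.
Primer 2 (19 nt, A=8 T=4 G=3 C=4): Tm = 64.9 + 41·(7 − 16.4)/19 = 44.6°C ✓; longest run = 4 ✓ — passes.
Primer 3 (20 nt, A=4 T=3 G=9 C=4): Tm = 64.9 + 41·(13 − 16.4)/20 = 57.9°C, outside 41.4–50.5°C ✗; longest run = 3 ✓ — fails.
Primer 4 (15 nt, A=6 T=4 G=3 C=2): Tm = 64.9 + 41·(5 − 16.4)/15 = 33.7°C, outside 41.4–50.5°C ✗; longest run = 2 ✓ — fails.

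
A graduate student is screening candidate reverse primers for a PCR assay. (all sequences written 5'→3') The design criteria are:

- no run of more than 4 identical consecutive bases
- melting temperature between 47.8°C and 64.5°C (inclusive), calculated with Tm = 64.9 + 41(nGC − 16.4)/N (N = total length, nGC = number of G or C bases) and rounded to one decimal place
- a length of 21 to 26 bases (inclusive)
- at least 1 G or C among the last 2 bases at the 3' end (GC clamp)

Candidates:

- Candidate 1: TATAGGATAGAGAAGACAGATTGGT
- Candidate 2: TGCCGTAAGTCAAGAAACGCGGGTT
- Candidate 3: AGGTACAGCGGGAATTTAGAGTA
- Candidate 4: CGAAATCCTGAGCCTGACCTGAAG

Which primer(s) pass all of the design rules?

Candidate 1 (25 nt, A=10 T=6 G=8 C=1): longest run = 2 ✓; Tm = 64.9 + 41·(9 − 16.4)/25 = 52.8°C ✓; length 25 ✓; 3' end GT has 1 G/C ✓ — passes.
Candidate 2 (25 nt, A=7 T=5 G=8 C=5): longest run = 3 ✓; Tm = 64.9 + 41·(13 − 16.4)/25 = 59.3°C ✓; length 25 ✓; 3' end TT has 0 G/C, need ≥1 ✗ — fails.
Candidate 3 (23 nt, A=8 T=5 G=8 C=2): longest run = 3 ✓; Tm = 64.9 + 41·(10 − 16.4)/23 = 53.5°C ✓; length 23 ✓; 3' end TA has 0 G/C, need ≥1 ✗ — fails.
Candidate 4 (24 nt, A=7 T=4 G=6 C=7): longest run = 3 ✓; Tm = 64.9 + 41·(13 − 16.4)/24 = 59.1°C ✓; length 24 ✓; 3' end AG has 1 G/C ✓ — passes.

Candidate 1 and Candidate 4.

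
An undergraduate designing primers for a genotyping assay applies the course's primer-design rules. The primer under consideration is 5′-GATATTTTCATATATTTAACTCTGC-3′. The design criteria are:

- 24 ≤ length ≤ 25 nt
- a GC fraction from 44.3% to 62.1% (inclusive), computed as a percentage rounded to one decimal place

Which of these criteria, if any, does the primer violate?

Base counts: A=7, T=12, G=2, C=4 (length 25).
length: length 25 ✓
GC content: GC 6/25 = 24.0%, outside 44.3–62.1% ✗

Fails: GC content.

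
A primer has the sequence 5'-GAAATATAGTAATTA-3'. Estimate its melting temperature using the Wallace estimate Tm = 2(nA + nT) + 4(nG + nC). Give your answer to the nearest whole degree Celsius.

Base counts: A=8, T=5, G=2, C=0 (length 15).
Tm = 2·(8+5) + 4·(2+0) = 2·13 + 4·2 = 26 + 8 = 34°C.

34°C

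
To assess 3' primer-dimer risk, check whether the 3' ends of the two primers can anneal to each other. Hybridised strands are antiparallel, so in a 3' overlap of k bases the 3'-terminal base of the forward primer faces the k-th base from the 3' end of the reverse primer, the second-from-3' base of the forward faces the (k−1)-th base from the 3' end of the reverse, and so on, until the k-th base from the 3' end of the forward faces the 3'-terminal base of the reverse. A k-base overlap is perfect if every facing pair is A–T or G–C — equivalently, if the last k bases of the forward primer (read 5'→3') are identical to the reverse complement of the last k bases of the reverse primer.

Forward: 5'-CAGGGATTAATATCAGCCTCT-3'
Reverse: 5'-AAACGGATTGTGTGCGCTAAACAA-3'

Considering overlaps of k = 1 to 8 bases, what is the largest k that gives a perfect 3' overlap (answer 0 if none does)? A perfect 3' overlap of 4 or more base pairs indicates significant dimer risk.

Last 8 bases (5'→3') — forward …CAGCCTCT, reverse …CTAAACAA.
Reverse complement of the reverse primer's last 8 bases: TTGTTTAG; its first k bases are the reverse complement of the reverse primer's last k bases, so a perfect k-base overlap needs the forward primer's last k bases to equal them.
Comparing (forward last k vs required): k=1: T vs T ✓; k=2: CT vs TT ✗; k=3: TCT vs TTG ✗; k=4: CTCT vs TTGT ✗; k=5: CCTCT vs TTGTT ✗; k=6: GCCTCT vs TTGTTT ✗; k=7: AGCCTCT vs TTGTTTA ✗; k=8: CAGCCTCT vs TTGTTTAG ✗.
Only k = 1 is perfect, so the longest perfect 3' overlap is 1.

Longest perfect overlap: 1 complementary base pair; below the dimer-risk threshold (threshold 4).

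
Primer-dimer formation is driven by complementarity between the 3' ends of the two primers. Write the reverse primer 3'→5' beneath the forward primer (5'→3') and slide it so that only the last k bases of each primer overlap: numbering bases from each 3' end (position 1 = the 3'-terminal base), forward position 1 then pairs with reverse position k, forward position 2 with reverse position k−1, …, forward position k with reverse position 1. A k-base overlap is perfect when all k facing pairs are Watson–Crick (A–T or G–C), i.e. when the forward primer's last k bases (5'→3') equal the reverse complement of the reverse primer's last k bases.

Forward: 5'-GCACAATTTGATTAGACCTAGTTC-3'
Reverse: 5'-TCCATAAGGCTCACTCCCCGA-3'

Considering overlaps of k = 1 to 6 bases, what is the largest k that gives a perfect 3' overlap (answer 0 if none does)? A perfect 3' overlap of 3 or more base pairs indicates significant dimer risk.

Last 6 bases (5'→3') — forward …TAGTTC, reverse …CCCCGA.
Reverse complement of the reverse primer's last 6 bases: TCGGGG; its first k bases are the reverse complement of the reverse primer's last k bases, so a perfect k-base overlap needs the forward primer's last k bases to equal them.
Comparing (forward last k vs required): k=1: C vs T ✗; k=2: TC vs TC ✓; k=3: TTC vs TCG ✗; k=4: GTTC vs TCGG ✗; k=5: AGTTC vs TCGGG ✗; k=6: TAGTTC vs TCGGGG ✗.
Only k = 2 is perfect, so the longest perfect 3' overlap is 2.

Longest perfect overlap: 2 complementary base pairs; below the dimer-risk threshold (threshold 3).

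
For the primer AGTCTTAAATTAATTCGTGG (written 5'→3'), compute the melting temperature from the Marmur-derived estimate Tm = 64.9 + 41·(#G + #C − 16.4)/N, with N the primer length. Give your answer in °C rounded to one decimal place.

Base counts: A=6, T=8, G=4, C=2; G+C = 6, N = 20.
Tm = 64.9 + 41·(6 − 16.4)/20 = 64.9 + -426.40/20 = 43.6°C.

43.6°C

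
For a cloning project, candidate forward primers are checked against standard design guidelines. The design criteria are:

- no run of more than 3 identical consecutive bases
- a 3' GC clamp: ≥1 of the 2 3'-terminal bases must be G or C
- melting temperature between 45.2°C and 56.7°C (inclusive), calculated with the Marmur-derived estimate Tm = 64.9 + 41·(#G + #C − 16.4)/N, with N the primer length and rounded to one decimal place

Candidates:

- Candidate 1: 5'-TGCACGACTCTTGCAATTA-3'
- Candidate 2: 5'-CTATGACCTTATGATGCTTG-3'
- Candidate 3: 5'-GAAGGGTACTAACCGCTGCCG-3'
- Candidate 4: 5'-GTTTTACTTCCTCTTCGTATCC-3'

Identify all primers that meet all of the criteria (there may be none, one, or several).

Candidate 1 (19 nt, A=5 T=6 G=3 C=5): longest run = 2 ✓; 3' end TA has 0 G/C, need ≥1 ✗; Tm = 64.9 + 41·(8 − 16.4)/19 = 46.8°C ✓ — fails.
Candidate 2 (20 nt, A=4 T=8 G=4 C=4): longest run = 2 ✓; 3' end TG has 1 G/C ✓; Tm = 64.9 + 41·(8 − 16.4)/20 = 47.7°C ✓ — passes.
Candidate 3 (21 nt, A=5 T=3 G=7 C=6): longest run = 3 ✓; 3' end CG has 2 G/C ✓; Tm = 64.9 + 41·(13 − 16.4)/21 = 58.3°C, outside 45.2–56.7°C ✗ — fails.
Candidate 4 (22 nt, A=2 T=11 G=2 C=7): longest run = 4, exceeds 3 ✗; 3' end CC has 2 G/C ✓; Tm = 64.9 + 41·(9 − 16.4)/22 = 51.1°C ✓ — fails.

Candidate 2 only.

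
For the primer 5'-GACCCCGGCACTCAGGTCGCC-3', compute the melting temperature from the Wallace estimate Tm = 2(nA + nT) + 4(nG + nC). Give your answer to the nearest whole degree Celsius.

Base counts: A=3, T=2, G=6, C=10 (length 21).
Tm = 2·(3+2) + 4·(6+10) = 2·5 + 4·16 = 10 + 64 = 74°C.

74°C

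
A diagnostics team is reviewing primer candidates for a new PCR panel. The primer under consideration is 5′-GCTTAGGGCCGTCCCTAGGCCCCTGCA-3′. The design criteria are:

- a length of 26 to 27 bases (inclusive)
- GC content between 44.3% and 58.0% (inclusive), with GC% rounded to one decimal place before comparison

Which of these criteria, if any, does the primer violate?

Fails: GC content.

Base counts: A=3, T=5, G=8, C=11 (length 27).
length: length 27 ✓
GC content: GC 19/27 = 70.4%, outside 44.3–58.0% ✗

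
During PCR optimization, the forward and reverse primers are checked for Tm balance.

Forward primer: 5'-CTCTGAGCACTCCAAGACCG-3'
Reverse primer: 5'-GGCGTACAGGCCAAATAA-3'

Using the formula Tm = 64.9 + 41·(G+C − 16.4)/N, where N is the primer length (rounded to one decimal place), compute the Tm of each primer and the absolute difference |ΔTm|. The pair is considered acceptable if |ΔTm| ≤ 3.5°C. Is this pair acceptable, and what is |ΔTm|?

|ΔTm| = 7.9°C; the pair is not acceptable.

Forward: G+C = 12, N = 20 → Tm = 64.9 + 41·(12 − 16.4)/20 = 55.9°C.
Reverse: G+C = 9, N = 18 → Tm = 64.9 + 41·(9 − 16.4)/18 = 48.0°C.
|ΔTm| = |55.9 − 48.0| = 7.9°C, > 3.5°C.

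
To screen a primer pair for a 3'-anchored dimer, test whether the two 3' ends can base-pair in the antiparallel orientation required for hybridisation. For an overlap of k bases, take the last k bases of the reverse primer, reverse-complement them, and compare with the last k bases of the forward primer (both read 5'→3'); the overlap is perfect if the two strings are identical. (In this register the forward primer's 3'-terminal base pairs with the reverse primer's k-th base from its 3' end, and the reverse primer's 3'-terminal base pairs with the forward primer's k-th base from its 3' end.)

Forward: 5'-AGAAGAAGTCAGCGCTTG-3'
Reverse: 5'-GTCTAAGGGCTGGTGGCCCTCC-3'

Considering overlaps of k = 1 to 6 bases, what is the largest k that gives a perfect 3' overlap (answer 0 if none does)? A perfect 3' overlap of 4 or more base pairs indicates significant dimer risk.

Last 6 bases (5'→3') — forward …CGCTTG, reverse …CCCTCC.
Reverse complement of the reverse primer's last 6 bases: GGAGGG; its first k bases are the reverse complement of the reverse primer's last k bases, so a perfect k-base overlap needs the forward primer's last k bases to equal them.
Comparing (forward last k vs required): k=1: G vs G ✓; k=2: TG vs GG ✗; k=3: TTG vs GGA ✗; k=4: CTTG vs GGAG ✗; k=5: GCTTG vs GGAGG ✗; k=6: CGCTTG vs GGAGGG ✗.
Only k = 1 is perfect, so the longest perfect 3' overlap is 1.

Longest perfect overlap: 1 complementary base pair; below the dimer-risk threshold (threshold 4).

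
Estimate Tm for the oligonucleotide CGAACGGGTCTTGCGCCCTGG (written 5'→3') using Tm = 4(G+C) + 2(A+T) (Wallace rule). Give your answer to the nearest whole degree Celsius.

72°C

Base counts: A=2, T=4, G=8, C=7 (length 21).
Tm = 2·(2+4) + 4·(8+7) = 2·6 + 4·15 = 12 + 60 = 72°C.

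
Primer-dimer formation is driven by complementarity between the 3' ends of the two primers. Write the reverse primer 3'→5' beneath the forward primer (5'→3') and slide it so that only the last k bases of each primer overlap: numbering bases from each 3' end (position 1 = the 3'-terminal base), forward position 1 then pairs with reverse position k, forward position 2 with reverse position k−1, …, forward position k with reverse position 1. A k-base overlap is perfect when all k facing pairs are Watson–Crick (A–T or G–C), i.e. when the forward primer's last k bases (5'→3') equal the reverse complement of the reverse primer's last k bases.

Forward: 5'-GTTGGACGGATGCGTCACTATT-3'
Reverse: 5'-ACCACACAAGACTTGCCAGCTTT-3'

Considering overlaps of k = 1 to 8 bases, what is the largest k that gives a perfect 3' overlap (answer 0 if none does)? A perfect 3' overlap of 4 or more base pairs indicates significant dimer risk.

Longest perfect overlap: 0 complementary base pairs; below the dimer-risk threshold (threshold 4).

Last 8 bases (5'→3') — forward …TCACTATT, reverse …CCAGCTTT.
Reverse complement of the reverse primer's last 8 bases: AAAGCTGG; its first k bases are the reverse complement of the reverse primer's last k bases, so a perfect k-base overlap needs the forward primer's last k bases to equal them.
Comparing (forward last k vs required): k=1: T vs A ✗; k=2: TT vs AA ✗; k=3: ATT vs AAA ✗; k=4: TATT vs AAAG ✗; k=5: CTATT vs AAAGC ✗; k=6: ACTATT vs AAAGCT ✗; k=7: CACTATT vs AAAGCTG ✗; k=8: TCACTATT vs AAAGCTGG ✗.
No overlap length from 1 to 8 is perfect, so the longest perfect 3' overlap is 0.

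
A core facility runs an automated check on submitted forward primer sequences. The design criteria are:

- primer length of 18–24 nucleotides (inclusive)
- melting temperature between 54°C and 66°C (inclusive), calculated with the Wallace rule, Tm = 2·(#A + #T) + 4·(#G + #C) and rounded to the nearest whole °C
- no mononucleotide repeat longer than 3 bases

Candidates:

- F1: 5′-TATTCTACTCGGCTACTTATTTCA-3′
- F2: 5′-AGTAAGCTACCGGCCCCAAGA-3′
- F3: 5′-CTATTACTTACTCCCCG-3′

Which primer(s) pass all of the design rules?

F1 (24 nt, A=5 T=11 G=2 C=6): length 24 ✓; Tm = 2·16 + 4·8 = 64°C ✓; longest run = 3 ✓ — passes.
F2 (21 nt, A=7 T=2 G=5 C=7): length 21 ✓; Tm = 2·9 + 4·12 = 66°C ✓; longest run = 4, exceeds 3 ✗ — fails.
F3 (17 nt, A=3 T=6 G=1 C=7): length 17, outside 18–24 ✗; Tm = 2·9 + 4·8 = 50°C, outside 54–66°C ✗; longest run = 4, exceeds 3 ✗ — fails.

F1 only.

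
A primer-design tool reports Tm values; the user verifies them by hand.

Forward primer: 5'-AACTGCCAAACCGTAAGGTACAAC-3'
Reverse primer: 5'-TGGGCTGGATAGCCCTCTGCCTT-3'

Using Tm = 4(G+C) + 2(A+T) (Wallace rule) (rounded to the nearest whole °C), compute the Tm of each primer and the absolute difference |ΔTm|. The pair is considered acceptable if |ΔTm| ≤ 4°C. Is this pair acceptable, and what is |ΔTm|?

|ΔTm| = 4°C; the pair is acceptable.

Forward: A=10 T=3 G=4 C=7 → Tm = 2·13 + 4·11 = 70°C.
Reverse: A=2 T=7 G=7 C=7 → Tm = 2·9 + 4·14 = 74°C.
|ΔTm| = |70 − 74| = 4°C, ≤ 4°C.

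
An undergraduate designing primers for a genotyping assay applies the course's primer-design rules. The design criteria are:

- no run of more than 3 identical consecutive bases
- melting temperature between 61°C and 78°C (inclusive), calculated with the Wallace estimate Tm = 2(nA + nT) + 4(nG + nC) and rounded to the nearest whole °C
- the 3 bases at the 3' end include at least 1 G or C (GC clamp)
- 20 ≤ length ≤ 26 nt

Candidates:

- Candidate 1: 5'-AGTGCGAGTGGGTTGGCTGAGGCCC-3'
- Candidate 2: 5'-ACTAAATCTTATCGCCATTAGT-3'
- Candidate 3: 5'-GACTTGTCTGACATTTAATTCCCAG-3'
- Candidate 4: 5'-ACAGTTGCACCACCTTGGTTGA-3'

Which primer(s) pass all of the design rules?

Candidate 3 and Candidate 4.

Candidate 1 (25 nt, A=3 T=5 G=12 C=5): longest run = 3 ✓; Tm = 2·8 + 4·17 = 84°C, outside 61–78°C ✗; 3' end CCC has 3 G/C ✓; length 25 ✓ — fails.
Candidate 2 (22 nt, A=7 T=8 G=2 C=5): longest run = 3 ✓; Tm = 2·15 + 4·7 = 58°C, outside 61–78°C ✗; 3' end AGT has 1 G/C ✓; length 22 ✓ — fails.
Candidate 3 (25 nt, A=6 T=9 G=4 C=6): longest run = 3 ✓; Tm = 2·15 + 4·10 = 70°C ✓; 3' end CAG has 2 G/C ✓; length 25 ✓ — passes.
Candidate 4 (22 nt, A=5 T=6 G=5 C=6): longest run = 2 ✓; Tm = 2·11 + 4·11 = 66°C ✓; 3' end TGA has 1 G/C ✓; length 22 ✓ — passes.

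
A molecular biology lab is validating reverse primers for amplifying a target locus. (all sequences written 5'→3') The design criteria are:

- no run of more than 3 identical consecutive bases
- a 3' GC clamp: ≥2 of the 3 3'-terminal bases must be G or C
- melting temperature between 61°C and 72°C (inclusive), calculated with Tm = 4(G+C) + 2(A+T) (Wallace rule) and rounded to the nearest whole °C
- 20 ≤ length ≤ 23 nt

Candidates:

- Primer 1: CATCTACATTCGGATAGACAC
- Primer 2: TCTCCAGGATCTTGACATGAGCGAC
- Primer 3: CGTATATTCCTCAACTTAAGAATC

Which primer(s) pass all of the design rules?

Primer 1 (21 nt, A=7 T=5 G=3 C=6): longest run = 2 ✓; 3' end CAC has 2 G/C ✓; Tm = 2·12 + 4·9 = 60°C, outside 61–72°C ✗; length 21 ✓ — fails.
Primer 2 (25 nt, A=6 T=6 G=6 C=7): longest run = 2 ✓; 3' end GAC has 2 G/C ✓; Tm = 2·12 + 4·13 = 76°C, outside 61–72°C ✗; length 25, outside 20–23 ✗ — fails.
Primer 3 (24 nt, A=8 T=8 G=2 C=6): longest run = 2 ✓; 3' end ATC has 1 G/C, need ≥2 ✗; Tm = 2·16 + 4·8 = 64°C ✓; length 24, outside 20–23 ✗ — fails.

None of the candidates satisfy all criteria.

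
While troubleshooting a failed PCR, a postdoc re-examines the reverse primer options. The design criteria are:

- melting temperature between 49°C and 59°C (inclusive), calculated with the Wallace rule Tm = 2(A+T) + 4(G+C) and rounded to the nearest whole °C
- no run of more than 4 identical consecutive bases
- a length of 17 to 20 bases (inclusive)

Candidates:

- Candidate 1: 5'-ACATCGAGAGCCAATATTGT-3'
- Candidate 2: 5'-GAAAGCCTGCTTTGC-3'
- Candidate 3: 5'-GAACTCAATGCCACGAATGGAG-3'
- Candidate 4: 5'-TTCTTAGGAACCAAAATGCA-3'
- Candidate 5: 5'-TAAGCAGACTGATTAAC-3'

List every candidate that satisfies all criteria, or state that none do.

Candidate 1 (20 nt, A=7 T=5 G=4 C=4): Tm = 2·12 + 4·8 = 56°C ✓; longest run = 2 ✓; length 20 ✓ — passes.
Candidate 2 (15 nt, A=3 T=4 G=4 C=4): Tm = 2·7 + 4·8 = 46°C, outside 49–59°C ✗; longest run = 3 ✓; length 15, outside 17–20 ✗ — fails.
Candidate 3 (22 nt, A=8 T=3 G=6 C=5): Tm = 2·11 + 4·11 = 66°C, outside 49–59°C ✗; longest run = 2 ✓; length 22, outside 17–20 ✗ — fails.
Candidate 4 (20 nt, A=8 T=5 G=3 C=4): Tm = 2·13 + 4·7 = 54°C ✓; longest run = 4 ✓; length 20 ✓ — passes.
Candidate 5 (17 nt, A=7 T=4 G=3 C=3): Tm = 2·11 + 4·6 = 46°C, outside 49–59°C ✗; longest run = 2 ✓; length 17 ✓ — fails.

Candidate 1 and Candidate 4.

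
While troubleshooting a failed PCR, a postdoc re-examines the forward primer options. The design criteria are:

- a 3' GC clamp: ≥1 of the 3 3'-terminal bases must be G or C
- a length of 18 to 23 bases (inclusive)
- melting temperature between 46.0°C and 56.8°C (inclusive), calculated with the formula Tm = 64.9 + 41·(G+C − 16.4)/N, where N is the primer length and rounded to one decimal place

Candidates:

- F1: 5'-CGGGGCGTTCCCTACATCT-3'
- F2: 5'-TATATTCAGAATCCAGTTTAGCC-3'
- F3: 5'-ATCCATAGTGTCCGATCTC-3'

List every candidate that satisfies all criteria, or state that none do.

F1 (19 nt, A=2 T=5 G=5 C=7): 3' end TCT has 1 G/C ✓; length 19 ✓; Tm = 64.9 + 41·(12 − 16.4)/19 = 55.4°C ✓ — passes.
F2 (23 nt, A=7 T=8 G=3 C=5): 3' end GCC has 3 G/C ✓; length 23 ✓; Tm = 64.9 + 41·(8 − 16.4)/23 = 49.9°C ✓ — passes.
F3 (19 nt, A=4 T=6 G=3 C=6): 3' end CTC has 2 G/C ✓; length 19 ✓; Tm = 64.9 + 41·(9 − 16.4)/19 = 48.9°C ✓ — passes.

F1, F2 and F3.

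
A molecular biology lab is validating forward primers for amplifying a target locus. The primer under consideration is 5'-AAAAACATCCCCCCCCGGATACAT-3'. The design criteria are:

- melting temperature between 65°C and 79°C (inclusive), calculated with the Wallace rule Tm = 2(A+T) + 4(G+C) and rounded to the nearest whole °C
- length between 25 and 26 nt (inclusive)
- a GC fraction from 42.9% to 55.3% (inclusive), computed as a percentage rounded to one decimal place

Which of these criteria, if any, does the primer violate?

Base counts: A=9, T=3, G=2, C=10 (length 24).
Tm: Tm = 2·12 + 4·12 = 72°C ✓
length: length 24, outside 25–26 ✗
GC content: GC 12/24 = 50.0% ✓

Fails: length.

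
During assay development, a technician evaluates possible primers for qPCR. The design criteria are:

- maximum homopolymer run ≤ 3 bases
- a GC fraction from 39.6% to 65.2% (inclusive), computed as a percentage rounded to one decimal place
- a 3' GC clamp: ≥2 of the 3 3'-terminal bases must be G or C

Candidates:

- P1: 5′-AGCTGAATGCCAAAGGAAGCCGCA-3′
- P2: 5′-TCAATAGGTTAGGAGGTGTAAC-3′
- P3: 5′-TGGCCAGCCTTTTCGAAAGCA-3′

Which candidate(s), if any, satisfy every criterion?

P1 (24 nt, A=9 T=2 G=7 C=6): longest run = 3 ✓; GC 13/24 = 54.2% ✓; 3' end GCA has 2 G/C ✓ — passes.
P2 (22 nt, A=7 T=6 G=7 C=2): longest run = 2 ✓; GC 9/22 = 40.9% ✓; 3' end AAC has 1 G/C, need ≥2 ✗ — fails.
P3 (21 nt, A=5 T=5 G=5 C=6): longest run = 4, exceeds 3 ✗; GC 11/21 = 52.4% ✓; 3' end GCA has 2 G/C ✓ — fails.

P1 only.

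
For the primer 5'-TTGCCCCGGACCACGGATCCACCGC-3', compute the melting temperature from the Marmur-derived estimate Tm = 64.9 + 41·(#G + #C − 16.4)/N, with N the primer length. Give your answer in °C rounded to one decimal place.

Base counts: A=4, T=3, G=6, C=12; G+C = 18, N = 25.
Tm = 64.9 + 41·(18 − 16.4)/25 = 64.9 + 65.60/25 = 67.5°C.

67.5°C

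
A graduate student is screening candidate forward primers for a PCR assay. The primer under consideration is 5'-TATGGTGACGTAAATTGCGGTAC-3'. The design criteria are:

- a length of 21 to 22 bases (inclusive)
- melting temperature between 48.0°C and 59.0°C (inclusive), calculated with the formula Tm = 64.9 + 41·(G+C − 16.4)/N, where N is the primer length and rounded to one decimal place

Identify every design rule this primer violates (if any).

Fails: length.

Base counts: A=6, T=7, G=7, C=3 (length 23).
length: length 23, outside 21–22 ✗
Tm: Tm = 64.9 + 41·(10 − 16.4)/23 = 53.5°C ✓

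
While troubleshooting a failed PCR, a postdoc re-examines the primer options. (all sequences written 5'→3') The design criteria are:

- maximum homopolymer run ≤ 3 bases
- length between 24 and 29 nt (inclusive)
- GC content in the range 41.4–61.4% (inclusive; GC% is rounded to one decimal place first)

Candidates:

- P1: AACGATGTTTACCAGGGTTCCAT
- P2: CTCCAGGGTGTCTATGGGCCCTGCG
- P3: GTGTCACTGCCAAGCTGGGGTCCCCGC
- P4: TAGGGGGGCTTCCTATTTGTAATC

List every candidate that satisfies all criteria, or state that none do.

P1 (23 nt, A=6 T=7 G=5 C=5): longest run = 3 ✓; length 23, outside 24–29 ✗; GC 10/23 = 43.5% ✓ — fails.
P2 (25 nt, A=2 T=6 G=9 C=8): longest run = 3 ✓; length 25 ✓; GC 17/25 = 68.0%, outside 41.4–61.4% ✗ — fails.
P3 (27 nt, A=3 T=5 G=9 C=10): longest run = 4, exceeds 3 ✗; length 27 ✓; GC 19/27 = 70.4%, outside 41.4–61.4% ✗ — fails.
P4 (24 nt, A=4 T=9 G=7 C=4): longest run = 6, exceeds 3 ✗; length 24 ✓; GC 11/24 = 45.8% ✓ — fails.

None of the candidates satisfy all criteria.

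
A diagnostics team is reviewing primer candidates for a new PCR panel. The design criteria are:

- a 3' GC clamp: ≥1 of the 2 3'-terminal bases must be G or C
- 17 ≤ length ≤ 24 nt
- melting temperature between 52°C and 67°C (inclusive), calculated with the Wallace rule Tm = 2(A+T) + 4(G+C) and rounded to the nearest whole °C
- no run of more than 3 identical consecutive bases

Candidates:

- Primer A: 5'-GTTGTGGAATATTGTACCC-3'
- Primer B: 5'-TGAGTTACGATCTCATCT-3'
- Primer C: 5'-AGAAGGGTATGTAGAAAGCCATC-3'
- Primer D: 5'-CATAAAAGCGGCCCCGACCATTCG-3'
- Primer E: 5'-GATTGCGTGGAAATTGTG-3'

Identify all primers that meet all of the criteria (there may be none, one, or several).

Primer A, Primer C and Primer E.

Primer A (19 nt, A=4 T=7 G=5 C=3): 3' end CC has 2 G/C ✓; length 19 ✓; Tm = 2·11 + 4·8 = 54°C ✓; longest run = 3 ✓ — passes.
Primer B (18 nt, A=4 T=7 G=3 C=4): 3' end CT has 1 G/C ✓; length 18 ✓; Tm = 2·11 + 4·7 = 50°C, outside 52–67°C ✗; longest run = 2 ✓ — fails.
Primer C (23 nt, A=9 T=4 G=7 C=3): 3' end TC has 1 G/C ✓; length 23 ✓; Tm = 2·13 + 4·10 = 66°C ✓; longest run = 3 ✓ — passes.
Primer D (24 nt, A=7 T=3 G=5 C=9): 3' end CG has 2 G/C ✓; length 24 ✓; Tm = 2·10 + 4·14 = 76°C, outside 52–67°C ✗; longest run = 4, exceeds 3 ✗ — fails.
Primer E (18 nt, A=4 T=6 G=7 C=1): 3' end TG has 1 G/C ✓; length 18 ✓; Tm = 2·10 + 4·8 = 52°C ✓; longest run = 3 ✓ — passes.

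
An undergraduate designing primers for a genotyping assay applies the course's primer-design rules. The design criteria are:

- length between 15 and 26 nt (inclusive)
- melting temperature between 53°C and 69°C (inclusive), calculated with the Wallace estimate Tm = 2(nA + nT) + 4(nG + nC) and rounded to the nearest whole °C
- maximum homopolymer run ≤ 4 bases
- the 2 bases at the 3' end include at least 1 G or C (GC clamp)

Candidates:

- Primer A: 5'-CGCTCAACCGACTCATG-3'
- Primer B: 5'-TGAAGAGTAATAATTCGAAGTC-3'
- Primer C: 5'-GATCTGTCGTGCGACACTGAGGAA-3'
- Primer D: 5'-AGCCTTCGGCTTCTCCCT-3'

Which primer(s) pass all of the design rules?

Primer A (17 nt, A=4 T=3 G=3 C=7): length 17 ✓; Tm = 2·7 + 4·10 = 54°C ✓; longest run = 2 ✓; 3' end TG has 1 G/C ✓ — passes.
Primer B (22 nt, A=9 T=6 G=5 C=2): length 22 ✓; Tm = 2·15 + 4·7 = 58°C ✓; longest run = 2 ✓; 3' end TC has 1 G/C ✓ — passes.
Primer C (24 nt, A=6 T=5 G=8 C=5): length 24 ✓; Tm = 2·11 + 4·13 = 74°C, outside 53–69°C ✗; longest run = 2 ✓; 3' end AA has 0 G/C, need ≥1 ✗ — fails.
Primer D (18 nt, A=1 T=6 G=3 C=8): length 18 ✓; Tm = 2·7 + 4·11 = 58°C ✓; longest run = 3 ✓; 3' end CT has 1 G/C ✓ — passes.

Primer A, Primer B and Primer D.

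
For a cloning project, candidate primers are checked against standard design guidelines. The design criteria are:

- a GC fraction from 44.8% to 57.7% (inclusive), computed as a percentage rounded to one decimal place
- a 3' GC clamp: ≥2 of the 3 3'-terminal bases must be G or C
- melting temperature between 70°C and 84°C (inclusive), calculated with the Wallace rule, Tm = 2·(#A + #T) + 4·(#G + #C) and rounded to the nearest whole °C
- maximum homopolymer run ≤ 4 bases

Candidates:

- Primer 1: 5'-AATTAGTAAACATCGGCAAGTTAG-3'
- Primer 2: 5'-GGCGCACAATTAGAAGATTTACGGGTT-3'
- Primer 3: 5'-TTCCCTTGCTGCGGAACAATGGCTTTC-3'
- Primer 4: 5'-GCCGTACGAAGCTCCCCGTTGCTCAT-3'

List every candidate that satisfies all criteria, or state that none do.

None of the candidates satisfy all criteria.

Primer 1 (24 nt, A=10 T=6 G=5 C=3): GC 8/24 = 33.3%, outside 44.8–57.7% ✗; 3' end TAG has 1 G/C, need ≥2 ✗; Tm = 2·16 + 4·8 = 64°C, outside 70–84°C ✗; longest run = 3 ✓ — fails.
Primer 2 (27 nt, A=8 T=7 G=8 C=4): GC 12/27 = 44.4%, outside 44.8–57.7% ✗; 3' end GTT has 1 G/C, need ≥2 ✗; Tm = 2·15 + 4·12 = 78°C ✓; longest run = 3 ✓ — fails.
Primer 3 (27 nt, A=4 T=9 G=6 C=8): GC 14/27 = 51.9% ✓; 3' end TTC has 1 G/C, need ≥2 ✗; Tm = 2·13 + 4·14 = 82°C ✓; longest run = 3 ✓ — fails.
Primer 4 (26 nt, A=4 T=6 G=6 C=10): GC 16/26 = 61.5%, outside 44.8–57.7% ✗; 3' end CAT has 1 G/C, need ≥2 ✗; Tm = 2·10 + 4·16 = 84°C ✓; longest run = 4 ✓ — fails.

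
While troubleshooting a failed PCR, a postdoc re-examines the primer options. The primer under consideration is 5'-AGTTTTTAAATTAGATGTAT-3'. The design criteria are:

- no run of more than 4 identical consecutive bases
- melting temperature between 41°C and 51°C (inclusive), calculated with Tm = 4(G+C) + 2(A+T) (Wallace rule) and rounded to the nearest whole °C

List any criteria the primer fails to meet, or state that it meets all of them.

Base counts: A=7, T=10, G=3, C=0 (length 20).
homopolymer run: longest run = 5, exceeds 4 ✗
Tm: Tm = 2·17 + 4·3 = 46°C ✓

Fails: homopolymer run.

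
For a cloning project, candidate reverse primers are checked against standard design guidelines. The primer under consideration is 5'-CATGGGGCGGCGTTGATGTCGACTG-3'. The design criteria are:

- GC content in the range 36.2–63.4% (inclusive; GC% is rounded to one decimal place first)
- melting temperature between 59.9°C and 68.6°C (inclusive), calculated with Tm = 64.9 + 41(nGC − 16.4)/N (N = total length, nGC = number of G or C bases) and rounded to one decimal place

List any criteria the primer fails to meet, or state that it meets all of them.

Base counts: A=3, T=6, G=11, C=5 (length 25).
GC content: GC 16/25 = 64.0%, outside 36.2–63.4% ✗
Tm: Tm = 64.9 + 41·(16 − 16.4)/25 = 64.2°C ✓

Fails: GC content.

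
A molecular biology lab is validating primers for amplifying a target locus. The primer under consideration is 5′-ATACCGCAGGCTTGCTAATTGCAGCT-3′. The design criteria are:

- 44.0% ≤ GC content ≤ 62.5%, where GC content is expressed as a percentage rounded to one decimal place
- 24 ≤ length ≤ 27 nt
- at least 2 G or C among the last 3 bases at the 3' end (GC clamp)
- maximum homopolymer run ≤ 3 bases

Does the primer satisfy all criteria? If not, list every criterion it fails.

Base counts: A=6, T=7, G=6, C=7 (length 26).
GC content: GC 13/26 = 50.0% ✓
length: length 26 ✓
GC clamp: 3' end GCT has 2 G/C ✓
homopolymer run: longest run = 2 ✓

Meets all criteria.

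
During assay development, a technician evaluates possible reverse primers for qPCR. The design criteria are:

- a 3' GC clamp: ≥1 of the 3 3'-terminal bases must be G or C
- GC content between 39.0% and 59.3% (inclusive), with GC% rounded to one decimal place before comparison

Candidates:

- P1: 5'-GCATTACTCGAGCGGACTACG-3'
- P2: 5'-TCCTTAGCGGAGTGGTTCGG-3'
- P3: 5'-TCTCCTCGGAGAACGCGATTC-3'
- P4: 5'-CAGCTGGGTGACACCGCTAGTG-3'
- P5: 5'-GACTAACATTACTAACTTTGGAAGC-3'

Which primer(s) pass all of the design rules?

P1 and P3.

P1 (21 nt, A=5 T=4 G=6 C=6): 3' end ACG has 2 G/C ✓; GC 12/21 = 57.1% ✓ — passes.
P2 (20 nt, A=2 T=6 G=8 C=4): 3' end CGG has 3 G/C ✓; GC 12/20 = 60.0%, outside 39.0–59.3% ✗ — fails.
P3 (21 nt, A=4 T=5 G=5 C=7): 3' end TTC has 1 G/C ✓; GC 12/21 = 57.1% ✓ — passes.
P4 (22 nt, A=4 T=4 G=8 C=6): 3' end GTG has 2 G/C ✓; GC 14/22 = 63.6%, outside 39.0–59.3% ✗ — fails.
P5 (25 nt, A=9 T=7 G=4 C=5): 3' end AGC has 2 G/C ✓; GC 9/25 = 36.0%, outside 39.0–59.3% ✗ — fails.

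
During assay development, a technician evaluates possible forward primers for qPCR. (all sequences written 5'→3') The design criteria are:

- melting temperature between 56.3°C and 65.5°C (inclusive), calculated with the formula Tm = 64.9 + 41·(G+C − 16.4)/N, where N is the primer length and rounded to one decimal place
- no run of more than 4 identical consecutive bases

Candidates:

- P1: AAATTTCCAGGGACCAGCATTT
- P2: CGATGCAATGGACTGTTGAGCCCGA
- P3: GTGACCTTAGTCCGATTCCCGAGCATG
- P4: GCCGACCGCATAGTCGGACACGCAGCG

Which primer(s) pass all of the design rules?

P2 and P3.

P1 (22 nt, A=7 T=6 G=4 C=5): Tm = 64.9 + 41·(9 − 16.4)/22 = 51.1°C, outside 56.3–65.5°C ✗; longest run = 3 ✓ — fails.
P2 (25 nt, A=6 T=5 G=8 C=6): Tm = 64.9 + 41·(14 − 16.4)/25 = 61.0°C ✓; longest run = 3 ✓ — passes.
P3 (27 nt, A=5 T=7 G=7 C=8): Tm = 64.9 + 41·(15 − 16.4)/27 = 62.8°C ✓; longest run = 3 ✓ — passes.
P4 (27 nt, A=6 T=2 G=9 C=10): Tm = 64.9 + 41·(19 − 16.4)/27 = 68.8°C, outside 56.3–65.5°C ✗; longest run = 2 ✓ — fails.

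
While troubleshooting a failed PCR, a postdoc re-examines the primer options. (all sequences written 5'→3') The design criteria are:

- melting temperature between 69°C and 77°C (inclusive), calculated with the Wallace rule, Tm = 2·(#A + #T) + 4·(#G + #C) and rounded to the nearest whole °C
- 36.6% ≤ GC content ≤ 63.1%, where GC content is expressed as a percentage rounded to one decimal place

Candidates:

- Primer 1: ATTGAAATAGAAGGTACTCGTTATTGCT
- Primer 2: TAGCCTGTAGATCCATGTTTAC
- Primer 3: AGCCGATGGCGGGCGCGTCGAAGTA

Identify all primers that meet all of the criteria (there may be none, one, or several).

Primer 1 (28 nt, A=9 T=10 G=6 C=3): Tm = 2·19 + 4·9 = 74°C ✓; GC 9/28 = 32.1%, outside 36.6–63.1% ✗ — fails.
Primer 2 (22 nt, A=5 T=8 G=4 C=5): Tm = 2·13 + 4·9 = 62°C, outside 69–77°C ✗; GC 9/22 = 40.9% ✓ — fails.
Primer 3 (25 nt, A=5 T=3 G=11 C=6): Tm = 2·8 + 4·17 = 84°C, outside 69–77°C ✗; GC 17/25 = 68.0%, outside 36.6–63.1% ✗ — fails.

None of the candidates satisfy all criteria.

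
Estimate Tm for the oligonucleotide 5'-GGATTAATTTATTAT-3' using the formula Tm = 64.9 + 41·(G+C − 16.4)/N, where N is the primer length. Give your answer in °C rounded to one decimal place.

Base counts: A=5, T=8, G=2, C=0; G+C = 2, N = 15.
Tm = 64.9 + 41·(2 − 16.4)/15 = 64.9 + -590.40/15 = 25.5°C.

25.5°C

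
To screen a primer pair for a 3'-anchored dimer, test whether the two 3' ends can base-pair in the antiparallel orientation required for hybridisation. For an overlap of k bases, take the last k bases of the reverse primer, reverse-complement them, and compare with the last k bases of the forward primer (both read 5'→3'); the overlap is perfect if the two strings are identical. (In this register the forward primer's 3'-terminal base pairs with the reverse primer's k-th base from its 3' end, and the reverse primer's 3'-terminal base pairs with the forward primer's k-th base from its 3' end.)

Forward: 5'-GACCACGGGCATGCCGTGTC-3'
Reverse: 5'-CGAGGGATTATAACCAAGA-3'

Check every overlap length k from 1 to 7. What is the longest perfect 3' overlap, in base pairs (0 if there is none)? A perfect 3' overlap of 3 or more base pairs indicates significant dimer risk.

Last 7 bases (5'→3') — forward …CCGTGTC, reverse …ACCAAGA.
Reverse complement of the reverse primer's last 7 bases: TCTTGGT; its first k bases are the reverse complement of the reverse primer's last k bases, so a perfect k-base overlap needs the forward primer's last k bases to equal them.
Comparing (forward last k vs required): k=1: C vs T ✗; k=2: TC vs TC ✓; k=3: GTC vs TCT ✗; k=4: TGTC vs TCTT ✗; k=5: GTGTC vs TCTTG ✗; k=6: CGTGTC vs TCTTGG ✗; k=7: CCGTGTC vs TCTTGGT ✗.
Only k = 2 is perfect, so the longest perfect 3' overlap is 2.

Longest perfect overlap: 2 complementary base pairs; below the dimer-risk threshold (threshold 3).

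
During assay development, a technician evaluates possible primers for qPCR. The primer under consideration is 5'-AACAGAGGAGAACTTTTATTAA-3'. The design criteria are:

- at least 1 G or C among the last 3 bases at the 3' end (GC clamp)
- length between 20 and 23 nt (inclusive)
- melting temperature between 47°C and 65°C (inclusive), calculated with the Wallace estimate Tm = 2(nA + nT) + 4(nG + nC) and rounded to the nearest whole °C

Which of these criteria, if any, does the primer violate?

Base counts: A=10, T=6, G=4, C=2 (length 22).
GC clamp: 3' end TAA has 0 G/C, need ≥1 ✗
length: length 22 ✓
Tm: Tm = 2·16 + 4·6 = 56°C ✓

Fails: GC clamp.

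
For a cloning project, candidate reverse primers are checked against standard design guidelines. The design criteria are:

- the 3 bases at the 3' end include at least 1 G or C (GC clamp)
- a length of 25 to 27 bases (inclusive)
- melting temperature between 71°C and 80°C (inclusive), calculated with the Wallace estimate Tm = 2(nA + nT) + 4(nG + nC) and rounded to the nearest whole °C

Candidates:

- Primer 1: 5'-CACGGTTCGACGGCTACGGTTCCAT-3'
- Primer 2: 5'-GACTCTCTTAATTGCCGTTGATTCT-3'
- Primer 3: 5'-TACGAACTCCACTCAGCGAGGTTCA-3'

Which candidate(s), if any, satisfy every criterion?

Primer 1 and Primer 3.

Primer 1 (25 nt, A=4 T=6 G=7 C=8): 3' end CAT has 1 G/C ✓; length 25 ✓; Tm = 2·10 + 4·15 = 80°C ✓ — passes.
Primer 2 (25 nt, A=4 T=11 G=4 C=6): 3' end TCT has 1 G/C ✓; length 25 ✓; Tm = 2·15 + 4·10 = 70°C, outside 71–80°C ✗ — fails.
Primer 3 (25 nt, A=7 T=5 G=5 C=8): 3' end TCA has 1 G/C ✓; length 25 ✓; Tm = 2·12 + 4·13 = 76°C ✓ — passes.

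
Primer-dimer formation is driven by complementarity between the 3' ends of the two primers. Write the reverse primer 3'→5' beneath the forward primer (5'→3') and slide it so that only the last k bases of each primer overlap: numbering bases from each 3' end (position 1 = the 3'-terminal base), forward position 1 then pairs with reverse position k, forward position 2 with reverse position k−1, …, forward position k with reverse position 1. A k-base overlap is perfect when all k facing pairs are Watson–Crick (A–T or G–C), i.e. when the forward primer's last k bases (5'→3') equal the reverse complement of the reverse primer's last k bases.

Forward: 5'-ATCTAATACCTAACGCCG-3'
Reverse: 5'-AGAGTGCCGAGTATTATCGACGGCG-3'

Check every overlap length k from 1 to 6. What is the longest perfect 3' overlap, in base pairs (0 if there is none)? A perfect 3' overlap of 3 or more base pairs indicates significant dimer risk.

Last 6 bases (5'→3') — forward …ACGCCG, reverse …ACGGCG.
Reverse complement of the reverse primer's last 6 bases: CGCCGT; its first k bases are the reverse complement of the reverse primer's last k bases, so a perfect k-base overlap needs the forward primer's last k bases to equal them.
Comparing (forward last k vs required): k=1: G vs C ✗; k=2: CG vs CG ✓; k=3: CCG vs CGC ✗; k=4: GCCG vs CGCC ✗; k=5: CGCCG vs CGCCG ✓; k=6: ACGCCG vs CGCCGT ✗.
Perfect overlaps at k = 2, 5; the largest is 5.

Longest perfect overlap: 5 complementary base pairs; significant dimer risk (threshold 3).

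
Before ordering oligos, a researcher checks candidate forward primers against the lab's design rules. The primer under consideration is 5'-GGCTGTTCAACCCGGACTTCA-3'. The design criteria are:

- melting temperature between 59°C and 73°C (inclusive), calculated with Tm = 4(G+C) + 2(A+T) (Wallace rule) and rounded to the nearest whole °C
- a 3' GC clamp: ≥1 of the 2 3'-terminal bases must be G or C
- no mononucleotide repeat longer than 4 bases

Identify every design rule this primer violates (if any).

Meets all criteria.

Base counts: A=4, T=5, G=5, C=7 (length 21).
Tm: Tm = 2·9 + 4·12 = 66°C ✓
GC clamp: 3' end CA has 1 G/C ✓
homopolymer run: longest run = 3 ✓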